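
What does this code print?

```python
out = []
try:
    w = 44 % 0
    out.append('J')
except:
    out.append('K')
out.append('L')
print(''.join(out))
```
KL

Exception raised in try, caught by bare except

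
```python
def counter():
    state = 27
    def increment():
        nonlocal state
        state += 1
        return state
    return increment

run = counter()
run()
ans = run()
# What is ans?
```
29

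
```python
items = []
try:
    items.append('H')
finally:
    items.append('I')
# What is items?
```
['H', 'I']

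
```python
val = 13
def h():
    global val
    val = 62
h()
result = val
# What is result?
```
62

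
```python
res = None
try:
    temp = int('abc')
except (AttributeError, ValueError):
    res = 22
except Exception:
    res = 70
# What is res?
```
22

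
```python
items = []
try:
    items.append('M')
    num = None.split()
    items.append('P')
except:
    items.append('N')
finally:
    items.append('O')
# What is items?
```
['M', 'N', 'O']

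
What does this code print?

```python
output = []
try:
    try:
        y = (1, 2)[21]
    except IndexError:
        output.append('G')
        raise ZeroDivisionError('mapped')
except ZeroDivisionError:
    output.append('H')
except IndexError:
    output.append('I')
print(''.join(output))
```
GH

New ZeroDivisionError raised, caught by outer ZeroDivisionError handler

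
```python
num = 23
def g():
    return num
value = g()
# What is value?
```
23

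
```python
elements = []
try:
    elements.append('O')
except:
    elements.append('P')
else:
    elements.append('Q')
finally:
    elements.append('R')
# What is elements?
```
['O', 'Q', 'R']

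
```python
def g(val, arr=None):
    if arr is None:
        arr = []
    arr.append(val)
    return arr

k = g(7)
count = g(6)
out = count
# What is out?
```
[6]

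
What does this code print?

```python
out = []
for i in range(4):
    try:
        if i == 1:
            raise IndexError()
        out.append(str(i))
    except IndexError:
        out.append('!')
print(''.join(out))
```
0!23

Exception on i=1 caught, loop continues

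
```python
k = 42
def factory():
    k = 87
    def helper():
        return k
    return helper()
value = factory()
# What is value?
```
87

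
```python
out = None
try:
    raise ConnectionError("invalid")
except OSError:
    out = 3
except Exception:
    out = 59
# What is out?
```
3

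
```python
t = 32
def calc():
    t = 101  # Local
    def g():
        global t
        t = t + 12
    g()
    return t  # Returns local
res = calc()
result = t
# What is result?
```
44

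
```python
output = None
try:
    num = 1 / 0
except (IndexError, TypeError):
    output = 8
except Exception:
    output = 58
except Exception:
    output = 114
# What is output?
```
58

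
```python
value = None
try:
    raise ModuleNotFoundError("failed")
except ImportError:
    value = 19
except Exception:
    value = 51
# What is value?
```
19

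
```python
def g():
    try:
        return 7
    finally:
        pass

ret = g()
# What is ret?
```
7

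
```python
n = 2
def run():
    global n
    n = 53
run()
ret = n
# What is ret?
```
53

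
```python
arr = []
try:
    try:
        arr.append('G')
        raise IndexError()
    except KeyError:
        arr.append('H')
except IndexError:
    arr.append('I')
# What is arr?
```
['G', 'I']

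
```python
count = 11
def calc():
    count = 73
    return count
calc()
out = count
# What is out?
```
11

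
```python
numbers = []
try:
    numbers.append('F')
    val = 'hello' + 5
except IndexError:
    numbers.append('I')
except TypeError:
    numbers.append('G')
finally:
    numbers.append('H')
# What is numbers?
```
['F', 'G', 'H']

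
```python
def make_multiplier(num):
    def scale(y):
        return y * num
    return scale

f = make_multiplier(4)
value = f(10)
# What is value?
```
40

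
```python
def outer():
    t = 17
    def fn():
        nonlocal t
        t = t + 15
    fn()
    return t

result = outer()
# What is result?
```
32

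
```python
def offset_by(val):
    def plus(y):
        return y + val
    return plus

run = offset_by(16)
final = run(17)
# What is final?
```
33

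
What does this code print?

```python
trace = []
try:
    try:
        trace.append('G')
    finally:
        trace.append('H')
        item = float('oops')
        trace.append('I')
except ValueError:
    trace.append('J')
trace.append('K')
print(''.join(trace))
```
GHJK

Exception in inner finally caught by outer except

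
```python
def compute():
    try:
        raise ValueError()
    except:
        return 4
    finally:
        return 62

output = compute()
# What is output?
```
62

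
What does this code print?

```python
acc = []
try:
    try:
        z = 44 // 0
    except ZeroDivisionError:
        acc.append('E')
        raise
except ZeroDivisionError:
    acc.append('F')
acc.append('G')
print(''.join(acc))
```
EFG

raise without argument re-raises current exception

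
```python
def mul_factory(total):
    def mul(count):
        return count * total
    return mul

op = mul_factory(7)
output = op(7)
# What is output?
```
49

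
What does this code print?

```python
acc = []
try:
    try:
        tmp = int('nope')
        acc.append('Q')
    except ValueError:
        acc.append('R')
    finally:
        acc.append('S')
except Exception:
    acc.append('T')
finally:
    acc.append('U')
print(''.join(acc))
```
RSU

Both finally blocks run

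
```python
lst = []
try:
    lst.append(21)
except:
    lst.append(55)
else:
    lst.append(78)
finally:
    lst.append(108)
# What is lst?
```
[21, 78, 108]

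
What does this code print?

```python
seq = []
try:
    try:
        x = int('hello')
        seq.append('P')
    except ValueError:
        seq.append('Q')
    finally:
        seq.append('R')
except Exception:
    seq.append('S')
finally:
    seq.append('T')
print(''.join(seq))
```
QRT

Both finally blocks run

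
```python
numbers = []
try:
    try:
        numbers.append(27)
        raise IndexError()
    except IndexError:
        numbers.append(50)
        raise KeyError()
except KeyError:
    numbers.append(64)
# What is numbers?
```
[27, 50, 64]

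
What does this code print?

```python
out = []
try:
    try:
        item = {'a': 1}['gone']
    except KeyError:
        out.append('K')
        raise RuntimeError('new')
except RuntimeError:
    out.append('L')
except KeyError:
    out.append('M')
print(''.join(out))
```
KL

New RuntimeError raised, caught by outer RuntimeError handler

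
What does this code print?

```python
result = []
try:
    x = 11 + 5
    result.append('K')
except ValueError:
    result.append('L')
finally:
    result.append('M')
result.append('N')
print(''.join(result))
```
KMN

finally runs after normal execution too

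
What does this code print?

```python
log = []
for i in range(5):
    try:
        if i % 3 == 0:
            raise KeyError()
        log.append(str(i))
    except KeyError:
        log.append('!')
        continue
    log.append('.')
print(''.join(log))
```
!1.2.!4.

continue in except skips rest of loop body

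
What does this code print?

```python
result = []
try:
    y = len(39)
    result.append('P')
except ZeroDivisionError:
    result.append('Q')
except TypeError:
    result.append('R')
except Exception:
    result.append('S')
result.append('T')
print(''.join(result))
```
RT

TypeError matches before generic Exception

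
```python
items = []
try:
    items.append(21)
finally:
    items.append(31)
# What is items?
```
[21, 31]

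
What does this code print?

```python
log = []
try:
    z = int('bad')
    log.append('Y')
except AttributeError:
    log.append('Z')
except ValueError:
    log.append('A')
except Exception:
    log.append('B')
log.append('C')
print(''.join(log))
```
AC

ValueError matches before generic Exception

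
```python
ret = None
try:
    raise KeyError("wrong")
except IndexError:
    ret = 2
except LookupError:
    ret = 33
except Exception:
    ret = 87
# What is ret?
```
33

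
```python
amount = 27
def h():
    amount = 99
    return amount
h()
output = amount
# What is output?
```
27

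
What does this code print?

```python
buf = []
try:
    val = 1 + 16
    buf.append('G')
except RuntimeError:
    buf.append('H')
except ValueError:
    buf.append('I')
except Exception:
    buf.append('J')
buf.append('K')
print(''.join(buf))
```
GK

No exception, try block completes normally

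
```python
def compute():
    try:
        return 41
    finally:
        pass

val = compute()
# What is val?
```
41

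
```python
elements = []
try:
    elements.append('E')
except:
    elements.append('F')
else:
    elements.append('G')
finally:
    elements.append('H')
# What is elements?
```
['E', 'G', 'H']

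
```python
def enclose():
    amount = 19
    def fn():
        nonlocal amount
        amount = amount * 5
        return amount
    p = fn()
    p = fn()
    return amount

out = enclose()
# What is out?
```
475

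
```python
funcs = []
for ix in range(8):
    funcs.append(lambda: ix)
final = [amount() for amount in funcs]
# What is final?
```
[7, 7, 7, 7, 7, 7, 7, 7]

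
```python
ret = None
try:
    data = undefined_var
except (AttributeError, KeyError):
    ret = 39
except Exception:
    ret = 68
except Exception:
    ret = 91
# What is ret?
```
68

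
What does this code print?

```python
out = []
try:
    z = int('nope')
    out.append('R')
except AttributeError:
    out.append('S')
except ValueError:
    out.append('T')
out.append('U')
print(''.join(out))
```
TU

ValueError is caught by its specific handler, not AttributeError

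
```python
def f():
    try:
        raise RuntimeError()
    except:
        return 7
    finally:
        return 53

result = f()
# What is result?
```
53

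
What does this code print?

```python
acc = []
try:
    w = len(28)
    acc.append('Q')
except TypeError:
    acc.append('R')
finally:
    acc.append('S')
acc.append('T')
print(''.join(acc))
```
RST

finally always runs, even after exception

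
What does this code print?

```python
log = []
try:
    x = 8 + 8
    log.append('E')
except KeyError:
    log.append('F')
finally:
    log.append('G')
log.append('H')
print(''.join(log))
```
EGH

finally runs after normal execution too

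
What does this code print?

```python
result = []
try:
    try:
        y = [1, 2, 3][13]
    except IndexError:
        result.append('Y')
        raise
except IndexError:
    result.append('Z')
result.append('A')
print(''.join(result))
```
YZA

raise without argument re-raises current exception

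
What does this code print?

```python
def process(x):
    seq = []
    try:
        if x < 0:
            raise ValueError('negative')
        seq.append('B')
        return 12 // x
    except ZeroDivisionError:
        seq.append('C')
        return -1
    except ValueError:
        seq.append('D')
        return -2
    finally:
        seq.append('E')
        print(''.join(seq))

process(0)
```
BCE

x=0 causes ZeroDivisionError, caught, finally prints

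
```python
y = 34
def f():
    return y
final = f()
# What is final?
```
34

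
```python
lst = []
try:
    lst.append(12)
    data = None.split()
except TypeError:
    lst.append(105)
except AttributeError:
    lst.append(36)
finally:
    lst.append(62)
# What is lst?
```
[12, 36, 62]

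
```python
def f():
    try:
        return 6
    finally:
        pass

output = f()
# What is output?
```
6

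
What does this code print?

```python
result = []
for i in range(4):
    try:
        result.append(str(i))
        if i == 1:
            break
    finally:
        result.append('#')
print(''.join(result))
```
0#1#

finally runs even when breaking out of loop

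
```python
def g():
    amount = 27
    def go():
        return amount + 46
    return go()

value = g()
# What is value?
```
73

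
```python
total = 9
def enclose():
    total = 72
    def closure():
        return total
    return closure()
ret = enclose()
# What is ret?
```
72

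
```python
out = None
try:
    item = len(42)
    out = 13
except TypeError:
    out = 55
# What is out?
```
55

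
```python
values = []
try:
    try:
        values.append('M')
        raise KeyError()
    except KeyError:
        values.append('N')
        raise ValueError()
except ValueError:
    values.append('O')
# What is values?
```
['M', 'N', 'O']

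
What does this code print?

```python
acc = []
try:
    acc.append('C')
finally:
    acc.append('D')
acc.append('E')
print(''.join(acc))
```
CDE

try/finally without except, no exception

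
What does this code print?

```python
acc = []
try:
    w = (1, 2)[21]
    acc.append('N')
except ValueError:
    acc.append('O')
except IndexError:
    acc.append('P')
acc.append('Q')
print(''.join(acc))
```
PQ

IndexError is caught by its specific handler, not ValueError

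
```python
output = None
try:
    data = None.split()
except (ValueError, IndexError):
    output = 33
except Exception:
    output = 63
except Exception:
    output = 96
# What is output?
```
63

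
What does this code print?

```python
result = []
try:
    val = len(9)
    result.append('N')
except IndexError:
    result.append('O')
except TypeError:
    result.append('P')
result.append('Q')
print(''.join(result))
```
PQ

TypeError is caught by its specific handler, not IndexError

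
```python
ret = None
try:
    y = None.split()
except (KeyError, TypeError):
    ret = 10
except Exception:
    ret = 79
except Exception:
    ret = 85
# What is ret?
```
79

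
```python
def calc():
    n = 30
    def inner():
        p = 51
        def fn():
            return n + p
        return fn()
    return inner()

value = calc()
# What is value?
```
81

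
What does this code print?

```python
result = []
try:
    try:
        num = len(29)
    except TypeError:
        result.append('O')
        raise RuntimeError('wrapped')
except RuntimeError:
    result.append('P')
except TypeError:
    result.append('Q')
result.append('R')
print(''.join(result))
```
OPR

RuntimeError raised and caught, original TypeError not re-raised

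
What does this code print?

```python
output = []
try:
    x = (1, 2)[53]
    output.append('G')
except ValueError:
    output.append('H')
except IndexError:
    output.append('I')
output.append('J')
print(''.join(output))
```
IJ

IndexError is caught by its specific handler, not ValueError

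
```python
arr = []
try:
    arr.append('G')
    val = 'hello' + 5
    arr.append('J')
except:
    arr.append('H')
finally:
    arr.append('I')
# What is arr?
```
['G', 'H', 'I']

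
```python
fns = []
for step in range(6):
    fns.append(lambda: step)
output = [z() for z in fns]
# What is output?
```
[5, 5, 5, 5, 5, 5]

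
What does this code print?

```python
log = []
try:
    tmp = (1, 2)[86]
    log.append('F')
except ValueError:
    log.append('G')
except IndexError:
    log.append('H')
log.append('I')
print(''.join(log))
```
HI

IndexError is caught by its specific handler, not ValueError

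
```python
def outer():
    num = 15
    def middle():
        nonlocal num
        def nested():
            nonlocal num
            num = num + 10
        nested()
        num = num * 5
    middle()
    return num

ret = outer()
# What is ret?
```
125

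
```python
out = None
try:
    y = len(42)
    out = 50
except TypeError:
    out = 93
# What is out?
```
93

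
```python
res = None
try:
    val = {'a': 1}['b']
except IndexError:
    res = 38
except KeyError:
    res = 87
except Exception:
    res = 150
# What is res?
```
87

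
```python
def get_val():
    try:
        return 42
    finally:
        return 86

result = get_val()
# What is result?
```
86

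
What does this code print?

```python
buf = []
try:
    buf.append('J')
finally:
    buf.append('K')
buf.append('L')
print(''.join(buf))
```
JKL

try/finally without except, no exception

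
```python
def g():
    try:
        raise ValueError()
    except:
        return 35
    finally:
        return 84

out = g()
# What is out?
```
84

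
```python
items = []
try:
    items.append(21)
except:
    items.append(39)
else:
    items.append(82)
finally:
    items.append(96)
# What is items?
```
[21, 82, 96]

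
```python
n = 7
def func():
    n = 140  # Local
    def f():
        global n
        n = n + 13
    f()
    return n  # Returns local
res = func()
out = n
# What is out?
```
20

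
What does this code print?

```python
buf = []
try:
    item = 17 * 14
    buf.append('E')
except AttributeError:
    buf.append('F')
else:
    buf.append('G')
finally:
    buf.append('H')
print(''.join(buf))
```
EGH

else runs before finally when no exception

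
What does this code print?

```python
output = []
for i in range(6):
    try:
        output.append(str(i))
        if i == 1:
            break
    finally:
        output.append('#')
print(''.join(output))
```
0#1#

finally runs even when breaking out of loop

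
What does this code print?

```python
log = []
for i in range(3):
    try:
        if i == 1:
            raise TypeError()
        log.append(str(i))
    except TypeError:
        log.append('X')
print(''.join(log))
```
0X2

Exception on i=1 caught, loop continues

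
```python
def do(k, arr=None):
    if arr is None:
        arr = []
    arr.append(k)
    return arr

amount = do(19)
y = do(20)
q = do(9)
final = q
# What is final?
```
[9]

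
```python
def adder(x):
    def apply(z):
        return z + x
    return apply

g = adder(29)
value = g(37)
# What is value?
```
66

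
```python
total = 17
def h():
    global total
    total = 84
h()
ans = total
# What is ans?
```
84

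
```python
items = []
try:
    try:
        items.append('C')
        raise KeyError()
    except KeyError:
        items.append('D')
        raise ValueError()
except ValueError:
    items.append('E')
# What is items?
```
['C', 'D', 'E']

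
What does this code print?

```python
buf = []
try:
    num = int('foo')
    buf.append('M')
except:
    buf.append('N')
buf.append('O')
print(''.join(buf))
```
NO

Exception raised in try, caught by bare except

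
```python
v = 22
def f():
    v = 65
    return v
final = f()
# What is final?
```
65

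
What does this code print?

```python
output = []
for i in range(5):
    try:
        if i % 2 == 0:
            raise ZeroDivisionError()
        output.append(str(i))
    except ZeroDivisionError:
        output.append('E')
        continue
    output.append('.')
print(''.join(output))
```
E1.E3.E

continue in except skips rest of loop body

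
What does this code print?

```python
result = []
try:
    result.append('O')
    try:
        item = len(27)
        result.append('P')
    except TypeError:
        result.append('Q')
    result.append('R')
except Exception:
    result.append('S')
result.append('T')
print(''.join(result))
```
OQRT

Inner exception caught by inner handler, outer continues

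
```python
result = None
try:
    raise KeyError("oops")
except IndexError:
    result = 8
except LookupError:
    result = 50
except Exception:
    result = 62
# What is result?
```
50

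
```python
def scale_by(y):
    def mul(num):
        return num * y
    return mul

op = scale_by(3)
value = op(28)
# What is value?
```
84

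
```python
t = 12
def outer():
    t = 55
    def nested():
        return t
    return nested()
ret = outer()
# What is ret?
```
55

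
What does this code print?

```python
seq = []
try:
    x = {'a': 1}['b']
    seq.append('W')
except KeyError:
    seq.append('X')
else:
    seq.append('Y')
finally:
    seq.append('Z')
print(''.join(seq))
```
XZ

Exception: except runs, else skipped, finally runs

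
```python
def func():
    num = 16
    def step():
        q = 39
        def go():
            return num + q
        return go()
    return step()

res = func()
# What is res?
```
55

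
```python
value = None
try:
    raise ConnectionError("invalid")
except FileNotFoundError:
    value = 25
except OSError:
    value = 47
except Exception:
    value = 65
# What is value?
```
47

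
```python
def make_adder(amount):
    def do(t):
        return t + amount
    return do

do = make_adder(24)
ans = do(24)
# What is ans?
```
48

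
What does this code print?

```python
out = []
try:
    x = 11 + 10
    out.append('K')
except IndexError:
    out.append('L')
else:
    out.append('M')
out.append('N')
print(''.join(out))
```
KMN

else block runs when no exception occurs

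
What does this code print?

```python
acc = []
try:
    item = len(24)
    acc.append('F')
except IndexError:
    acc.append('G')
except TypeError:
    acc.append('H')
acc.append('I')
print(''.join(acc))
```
HI

TypeError is caught by its specific handler, not IndexError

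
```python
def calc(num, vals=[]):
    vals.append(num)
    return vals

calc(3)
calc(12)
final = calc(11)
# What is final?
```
[3, 12, 11]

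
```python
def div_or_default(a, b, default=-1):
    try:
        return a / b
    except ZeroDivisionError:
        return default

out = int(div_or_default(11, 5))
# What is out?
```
2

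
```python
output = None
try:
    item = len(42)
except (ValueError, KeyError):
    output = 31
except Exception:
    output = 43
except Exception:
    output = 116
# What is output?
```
43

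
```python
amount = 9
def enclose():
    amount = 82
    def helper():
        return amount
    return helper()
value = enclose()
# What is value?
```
82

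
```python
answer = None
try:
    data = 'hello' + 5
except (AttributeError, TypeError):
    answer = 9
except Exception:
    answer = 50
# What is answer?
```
9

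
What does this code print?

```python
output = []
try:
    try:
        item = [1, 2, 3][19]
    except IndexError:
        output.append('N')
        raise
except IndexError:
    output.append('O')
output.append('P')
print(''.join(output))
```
NOP

raise without argument re-raises current exception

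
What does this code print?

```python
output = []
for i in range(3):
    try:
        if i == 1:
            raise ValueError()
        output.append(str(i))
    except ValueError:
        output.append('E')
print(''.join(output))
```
0E2

Exception on i=1 caught, loop continues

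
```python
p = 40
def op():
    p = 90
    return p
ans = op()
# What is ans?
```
90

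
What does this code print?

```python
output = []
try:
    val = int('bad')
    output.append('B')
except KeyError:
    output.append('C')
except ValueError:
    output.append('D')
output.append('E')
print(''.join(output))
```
DE

ValueError is caught by its specific handler, not KeyError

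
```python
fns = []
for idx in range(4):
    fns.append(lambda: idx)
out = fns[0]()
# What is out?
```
3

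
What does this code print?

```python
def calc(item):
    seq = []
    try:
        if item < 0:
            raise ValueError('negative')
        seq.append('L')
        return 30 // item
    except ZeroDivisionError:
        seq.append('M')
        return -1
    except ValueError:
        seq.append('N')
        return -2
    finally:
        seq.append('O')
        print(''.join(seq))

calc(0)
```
LMO

item=0 causes ZeroDivisionError, caught, finally prints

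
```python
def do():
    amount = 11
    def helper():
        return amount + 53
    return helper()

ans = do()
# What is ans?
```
64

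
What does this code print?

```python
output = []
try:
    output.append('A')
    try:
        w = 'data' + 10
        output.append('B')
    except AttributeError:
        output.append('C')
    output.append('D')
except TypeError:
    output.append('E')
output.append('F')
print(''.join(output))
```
AEF

Inner handler doesn't match, propagates to outer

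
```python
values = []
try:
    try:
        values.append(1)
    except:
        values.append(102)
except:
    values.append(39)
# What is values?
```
[1]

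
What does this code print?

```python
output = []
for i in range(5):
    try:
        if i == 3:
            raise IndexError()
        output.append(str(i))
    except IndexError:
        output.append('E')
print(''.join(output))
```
012E4

Exception on i=3 caught, loop continues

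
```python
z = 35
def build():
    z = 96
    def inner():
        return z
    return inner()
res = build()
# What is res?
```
96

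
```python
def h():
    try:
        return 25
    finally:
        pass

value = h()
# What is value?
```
25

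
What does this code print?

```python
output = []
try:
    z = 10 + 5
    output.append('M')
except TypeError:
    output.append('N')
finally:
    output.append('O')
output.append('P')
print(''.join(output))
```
MOP

finally runs after normal execution too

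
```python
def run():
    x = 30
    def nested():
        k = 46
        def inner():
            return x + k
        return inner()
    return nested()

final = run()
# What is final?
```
76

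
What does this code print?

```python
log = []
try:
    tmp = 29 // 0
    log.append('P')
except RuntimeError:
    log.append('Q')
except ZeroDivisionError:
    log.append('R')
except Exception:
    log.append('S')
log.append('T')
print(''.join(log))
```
RT

ZeroDivisionError matches before generic Exception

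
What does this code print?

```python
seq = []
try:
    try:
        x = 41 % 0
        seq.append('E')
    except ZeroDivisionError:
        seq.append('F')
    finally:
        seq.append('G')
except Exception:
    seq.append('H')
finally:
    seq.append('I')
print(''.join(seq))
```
FGI

Both finally blocks run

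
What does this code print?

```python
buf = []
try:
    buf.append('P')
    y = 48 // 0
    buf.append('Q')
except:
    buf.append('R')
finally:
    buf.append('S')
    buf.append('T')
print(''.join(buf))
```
PRST

Code before exception runs, then except, then all of finally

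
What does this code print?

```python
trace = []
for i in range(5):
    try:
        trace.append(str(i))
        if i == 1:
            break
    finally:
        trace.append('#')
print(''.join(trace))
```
0#1#

finally runs even when breaking out of loop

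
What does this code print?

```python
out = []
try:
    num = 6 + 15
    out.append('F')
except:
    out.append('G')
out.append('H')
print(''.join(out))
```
FH

No exception, try block completes normally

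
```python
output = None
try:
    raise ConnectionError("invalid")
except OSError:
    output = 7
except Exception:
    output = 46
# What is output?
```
7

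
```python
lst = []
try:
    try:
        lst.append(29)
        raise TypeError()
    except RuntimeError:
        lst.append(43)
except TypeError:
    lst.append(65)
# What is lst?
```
[29, 65]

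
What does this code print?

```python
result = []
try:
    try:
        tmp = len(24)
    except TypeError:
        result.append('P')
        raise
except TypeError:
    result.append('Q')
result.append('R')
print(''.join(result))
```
PQR

raise without argument re-raises current exception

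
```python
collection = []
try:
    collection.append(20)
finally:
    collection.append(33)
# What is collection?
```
[20, 33]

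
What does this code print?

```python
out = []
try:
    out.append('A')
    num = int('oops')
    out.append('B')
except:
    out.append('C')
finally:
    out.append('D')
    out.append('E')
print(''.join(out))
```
ACDE

Code before exception runs, then except, then all of finally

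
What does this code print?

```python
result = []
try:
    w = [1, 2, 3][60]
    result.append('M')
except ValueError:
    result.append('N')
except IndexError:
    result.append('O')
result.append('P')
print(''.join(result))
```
OP

IndexError is caught by its specific handler, not ValueError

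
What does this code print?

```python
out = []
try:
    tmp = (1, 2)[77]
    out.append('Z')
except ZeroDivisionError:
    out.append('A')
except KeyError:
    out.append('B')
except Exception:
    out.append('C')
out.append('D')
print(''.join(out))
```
CD

IndexError not specifically caught, falls to Exception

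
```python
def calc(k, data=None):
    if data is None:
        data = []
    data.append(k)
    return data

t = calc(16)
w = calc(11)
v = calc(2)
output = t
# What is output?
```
[16]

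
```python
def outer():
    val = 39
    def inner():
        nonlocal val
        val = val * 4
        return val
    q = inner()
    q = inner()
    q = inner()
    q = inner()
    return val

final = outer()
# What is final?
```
9984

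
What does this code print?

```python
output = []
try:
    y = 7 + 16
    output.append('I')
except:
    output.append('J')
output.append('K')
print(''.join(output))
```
IK

No exception, try block completes normally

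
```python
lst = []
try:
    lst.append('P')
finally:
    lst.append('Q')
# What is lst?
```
['P', 'Q']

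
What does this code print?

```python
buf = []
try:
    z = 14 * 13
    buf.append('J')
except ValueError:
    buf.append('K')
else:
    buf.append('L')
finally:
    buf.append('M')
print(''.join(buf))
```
JLM

else runs before finally when no exception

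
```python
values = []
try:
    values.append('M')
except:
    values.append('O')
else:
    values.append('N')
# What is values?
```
['M', 'N']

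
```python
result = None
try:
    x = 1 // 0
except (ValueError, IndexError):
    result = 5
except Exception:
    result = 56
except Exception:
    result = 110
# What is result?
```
56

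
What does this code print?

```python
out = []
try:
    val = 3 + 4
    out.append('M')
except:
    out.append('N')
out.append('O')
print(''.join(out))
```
MO

No exception, try block completes normally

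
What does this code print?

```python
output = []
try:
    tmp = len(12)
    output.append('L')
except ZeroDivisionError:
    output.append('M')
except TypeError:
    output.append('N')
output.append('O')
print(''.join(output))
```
NO

TypeError is caught by its specific handler, not ZeroDivisionError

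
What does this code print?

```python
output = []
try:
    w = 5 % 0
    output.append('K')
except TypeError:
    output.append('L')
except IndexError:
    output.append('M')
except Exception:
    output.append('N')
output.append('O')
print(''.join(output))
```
NO

ZeroDivisionError not specifically caught, falls to Exception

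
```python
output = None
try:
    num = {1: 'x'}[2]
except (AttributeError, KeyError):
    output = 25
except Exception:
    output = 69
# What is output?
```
25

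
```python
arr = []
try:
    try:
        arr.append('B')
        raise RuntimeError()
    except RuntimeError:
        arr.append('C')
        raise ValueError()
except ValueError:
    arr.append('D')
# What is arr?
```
['B', 'C', 'D']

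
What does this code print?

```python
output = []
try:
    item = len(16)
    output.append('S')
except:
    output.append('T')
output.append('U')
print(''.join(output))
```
TU

Exception raised in try, caught by bare except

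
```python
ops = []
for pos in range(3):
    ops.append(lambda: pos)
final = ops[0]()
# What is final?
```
2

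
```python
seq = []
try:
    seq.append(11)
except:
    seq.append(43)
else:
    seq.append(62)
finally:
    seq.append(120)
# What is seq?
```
[11, 62, 120]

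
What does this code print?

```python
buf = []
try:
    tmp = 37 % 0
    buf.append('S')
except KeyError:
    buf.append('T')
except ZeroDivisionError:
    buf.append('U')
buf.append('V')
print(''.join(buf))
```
UV

ZeroDivisionError is caught by its specific handler, not KeyError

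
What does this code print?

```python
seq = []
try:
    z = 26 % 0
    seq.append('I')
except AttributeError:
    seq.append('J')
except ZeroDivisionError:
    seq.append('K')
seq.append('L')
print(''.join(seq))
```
KL

ZeroDivisionError is caught by its specific handler, not AttributeError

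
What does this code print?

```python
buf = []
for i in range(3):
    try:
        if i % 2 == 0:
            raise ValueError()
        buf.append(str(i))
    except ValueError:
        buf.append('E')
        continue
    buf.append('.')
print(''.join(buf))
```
E1.E

continue in except skips rest of loop body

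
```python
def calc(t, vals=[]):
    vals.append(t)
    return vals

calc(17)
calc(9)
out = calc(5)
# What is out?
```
[17, 9, 5]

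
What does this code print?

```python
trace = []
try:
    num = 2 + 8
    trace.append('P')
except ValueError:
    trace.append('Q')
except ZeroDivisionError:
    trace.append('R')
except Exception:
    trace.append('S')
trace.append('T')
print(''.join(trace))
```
PT

No exception, try block completes normally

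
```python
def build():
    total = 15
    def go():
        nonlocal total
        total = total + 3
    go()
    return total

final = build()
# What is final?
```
18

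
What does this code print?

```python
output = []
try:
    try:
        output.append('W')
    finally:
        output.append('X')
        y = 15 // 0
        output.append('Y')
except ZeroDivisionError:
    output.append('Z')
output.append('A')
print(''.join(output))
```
WXZA

Exception in inner finally caught by outer except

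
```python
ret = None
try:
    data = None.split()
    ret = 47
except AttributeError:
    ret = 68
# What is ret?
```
68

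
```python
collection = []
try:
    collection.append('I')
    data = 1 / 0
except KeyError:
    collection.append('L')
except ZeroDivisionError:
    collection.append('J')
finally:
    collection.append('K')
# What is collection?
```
['I', 'J', 'K']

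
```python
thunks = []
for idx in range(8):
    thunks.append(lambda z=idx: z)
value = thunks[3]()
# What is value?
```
3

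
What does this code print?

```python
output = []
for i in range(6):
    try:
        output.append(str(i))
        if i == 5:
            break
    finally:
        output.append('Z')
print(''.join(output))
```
0Z1Z2Z3Z4Z5Z

finally runs even when breaking out of loop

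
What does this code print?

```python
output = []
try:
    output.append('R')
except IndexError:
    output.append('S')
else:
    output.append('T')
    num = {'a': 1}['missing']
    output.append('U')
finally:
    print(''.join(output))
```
RT

Try succeeds, else appends 'T', KeyError in else is uncaught, finally prints before exception propagates ('U' never appended)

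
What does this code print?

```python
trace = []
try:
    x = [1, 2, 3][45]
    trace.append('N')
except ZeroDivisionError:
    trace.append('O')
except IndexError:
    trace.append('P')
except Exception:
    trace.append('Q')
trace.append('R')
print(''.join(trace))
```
PR

IndexError matches before generic Exception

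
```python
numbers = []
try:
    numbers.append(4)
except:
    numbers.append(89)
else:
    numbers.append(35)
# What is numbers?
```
[4, 35]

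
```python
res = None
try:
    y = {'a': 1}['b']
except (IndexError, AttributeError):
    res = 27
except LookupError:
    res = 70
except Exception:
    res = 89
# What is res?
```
70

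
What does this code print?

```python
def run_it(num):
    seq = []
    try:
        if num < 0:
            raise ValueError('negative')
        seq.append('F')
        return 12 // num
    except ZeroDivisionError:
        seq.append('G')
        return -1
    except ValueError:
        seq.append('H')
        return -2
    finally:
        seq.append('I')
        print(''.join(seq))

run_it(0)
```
FGI

num=0 causes ZeroDivisionError, caught, finally prints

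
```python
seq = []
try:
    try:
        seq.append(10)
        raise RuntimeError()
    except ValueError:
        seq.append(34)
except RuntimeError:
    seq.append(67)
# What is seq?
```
[10, 67]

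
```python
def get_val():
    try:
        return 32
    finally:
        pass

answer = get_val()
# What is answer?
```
32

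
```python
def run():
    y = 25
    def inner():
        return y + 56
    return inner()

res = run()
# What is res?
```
81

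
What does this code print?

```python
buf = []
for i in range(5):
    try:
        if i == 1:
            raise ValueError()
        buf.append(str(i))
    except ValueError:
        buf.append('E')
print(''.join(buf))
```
0E234

Exception on i=1 caught, loop continues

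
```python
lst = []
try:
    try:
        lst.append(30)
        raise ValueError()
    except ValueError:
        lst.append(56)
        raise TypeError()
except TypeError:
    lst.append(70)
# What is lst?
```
[30, 56, 70]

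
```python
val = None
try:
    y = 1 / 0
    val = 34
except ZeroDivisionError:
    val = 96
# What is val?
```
96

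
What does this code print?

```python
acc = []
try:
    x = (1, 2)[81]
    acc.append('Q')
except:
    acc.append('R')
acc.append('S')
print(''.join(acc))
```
RS

Exception raised in try, caught by bare except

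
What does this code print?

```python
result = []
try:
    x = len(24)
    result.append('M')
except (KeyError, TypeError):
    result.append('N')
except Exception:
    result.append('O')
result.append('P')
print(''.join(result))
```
NP

TypeError matches tuple containing it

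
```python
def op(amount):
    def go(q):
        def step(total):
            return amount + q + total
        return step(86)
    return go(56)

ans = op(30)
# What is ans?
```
172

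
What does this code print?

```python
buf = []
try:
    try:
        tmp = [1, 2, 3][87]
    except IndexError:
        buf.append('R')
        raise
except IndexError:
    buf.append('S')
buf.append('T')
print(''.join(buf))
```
RST

raise without argument re-raises current exception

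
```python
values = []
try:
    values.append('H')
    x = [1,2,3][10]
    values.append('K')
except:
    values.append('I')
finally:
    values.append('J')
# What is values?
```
['H', 'I', 'J']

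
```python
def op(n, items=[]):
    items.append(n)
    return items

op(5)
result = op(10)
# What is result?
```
[5, 10]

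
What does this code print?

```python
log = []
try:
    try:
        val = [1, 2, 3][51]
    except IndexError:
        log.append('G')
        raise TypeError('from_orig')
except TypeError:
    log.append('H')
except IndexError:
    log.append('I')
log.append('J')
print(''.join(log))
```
GHJ

TypeError raised and caught, original IndexError not re-raised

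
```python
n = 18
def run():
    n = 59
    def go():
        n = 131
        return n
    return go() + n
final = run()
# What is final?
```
190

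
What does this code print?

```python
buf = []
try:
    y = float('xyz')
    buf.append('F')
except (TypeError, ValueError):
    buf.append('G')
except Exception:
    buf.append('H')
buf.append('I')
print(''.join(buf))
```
GI

ValueError matches tuple containing it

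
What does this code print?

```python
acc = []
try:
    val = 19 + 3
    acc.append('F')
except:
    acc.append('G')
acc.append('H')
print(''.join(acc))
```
FH

No exception, try block completes normally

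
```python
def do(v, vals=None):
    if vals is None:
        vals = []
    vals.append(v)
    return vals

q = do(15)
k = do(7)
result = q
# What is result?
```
[15]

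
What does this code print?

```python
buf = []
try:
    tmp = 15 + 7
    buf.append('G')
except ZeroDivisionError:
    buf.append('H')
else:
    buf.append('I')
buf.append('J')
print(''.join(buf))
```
GIJ

else block runs when no exception occurs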